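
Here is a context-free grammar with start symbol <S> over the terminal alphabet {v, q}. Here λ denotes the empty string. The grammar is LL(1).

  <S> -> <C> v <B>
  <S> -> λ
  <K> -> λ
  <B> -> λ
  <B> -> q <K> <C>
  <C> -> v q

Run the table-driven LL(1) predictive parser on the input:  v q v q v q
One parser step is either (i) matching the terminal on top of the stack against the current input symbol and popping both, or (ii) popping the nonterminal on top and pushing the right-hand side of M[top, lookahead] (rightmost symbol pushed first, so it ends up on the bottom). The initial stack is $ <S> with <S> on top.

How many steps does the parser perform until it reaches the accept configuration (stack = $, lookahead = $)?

step 1: stack=$ <S>  input=v q v q v q $  — expand <S> -> <C> v <B>
step 2: stack=$ <B> v <C>  input=v q v q v q $  — expand <C> -> v q
step 3: stack=$ <B> v q v  input=v q v q v q $  — match v
step 4: stack=$ <B> v q  input=q v q v q $  — match q
step 5: stack=$ <B> v  input=v q v q $  — match v
step 6: stack=$ <B>  input=q v q $  — expand <B> -> q <K> <C>
step 7: stack=$ <C> <K> q  input=q v q $  — match q
step 8: stack=$ <C> <K>  input=v q $  — expand <K> -> λ
step 9: stack=$ <C>  input=v q $  — expand <C> -> v q
step 10: stack=$ q v  input=v q $  — match v
step 11: stack=$ q  input=q $  — match q
Accept reached after 11 steps.

11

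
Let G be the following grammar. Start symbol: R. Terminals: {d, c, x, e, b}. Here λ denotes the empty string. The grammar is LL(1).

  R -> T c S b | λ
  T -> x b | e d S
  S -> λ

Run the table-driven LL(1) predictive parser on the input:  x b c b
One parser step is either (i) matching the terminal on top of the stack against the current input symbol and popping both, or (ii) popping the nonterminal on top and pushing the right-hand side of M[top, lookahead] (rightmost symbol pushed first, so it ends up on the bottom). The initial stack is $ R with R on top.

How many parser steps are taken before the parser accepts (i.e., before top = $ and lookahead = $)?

7

step 1: stack=$ R  input=x b c b $  — expand R -> T c S b
step 2: stack=$ b S c T  input=x b c b $  — expand T -> x b
step 3: stack=$ b S c b x  input=x b c b $  — match x
step 4: stack=$ b S c b  input=b c b $  — match b
step 5: stack=$ b S c  input=c b $  — match c
step 6: stack=$ b S  input=b $  — expand S -> λ
step 7: stack=$ b  input=b $  — match b
Accept reached after 7 steps.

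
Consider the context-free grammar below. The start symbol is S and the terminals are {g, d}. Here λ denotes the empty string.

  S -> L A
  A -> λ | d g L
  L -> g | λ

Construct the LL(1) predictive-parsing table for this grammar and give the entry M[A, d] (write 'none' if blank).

A -> d g L

FIRST(A) = {λ, d}
FIRST(L) = {λ, g}
FIRST(S) = {λ, d, g}  (via L A)
FOLLOW(S) includes $ since S is the start symbol.
FOLLOW(S): S appears on no right-hand side. Thus FOLLOW(S) = {$}.
FOLLOW(A): in S->L A, the suffix after A is empty, so FOLLOW(A) ⊇ FOLLOW(S) = {$}. Thus FOLLOW(A) = {$}.
For A -> λ: FIRST(λ) = {λ}, so it goes in M[A, t] for t ∈ {}; since λ ∈ FIRST, also for every t ∈ FOLLOW(A) = {$}.
For A -> d g L: FIRST(d g L) = {d}, so it goes in M[A, t] for t ∈ {d}.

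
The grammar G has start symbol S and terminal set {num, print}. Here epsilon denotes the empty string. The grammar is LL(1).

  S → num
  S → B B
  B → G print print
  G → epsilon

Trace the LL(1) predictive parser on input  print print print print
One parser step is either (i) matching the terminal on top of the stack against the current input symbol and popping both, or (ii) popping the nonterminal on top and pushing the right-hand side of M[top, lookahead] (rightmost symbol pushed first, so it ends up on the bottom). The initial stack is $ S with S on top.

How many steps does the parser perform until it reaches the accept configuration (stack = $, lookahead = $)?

9

     Stack              Input                      Action
  1  $ S                print print print print $  expand S → B B
  2  $ B B              print print print print $  expand B → G print print
  3  $ B print print G  print print print print $  expand G → epsilon
  4  $ B print print    print print print print $  match print
  5  $ B print          print print print $        match print
  6  $ B                print print $              expand B → G print print
  7  $ print print G    print print $              expand G → epsilon
  8  $ print print      print print $              match print
  9  $ print            print $                    match print
Accept reached after 9 steps.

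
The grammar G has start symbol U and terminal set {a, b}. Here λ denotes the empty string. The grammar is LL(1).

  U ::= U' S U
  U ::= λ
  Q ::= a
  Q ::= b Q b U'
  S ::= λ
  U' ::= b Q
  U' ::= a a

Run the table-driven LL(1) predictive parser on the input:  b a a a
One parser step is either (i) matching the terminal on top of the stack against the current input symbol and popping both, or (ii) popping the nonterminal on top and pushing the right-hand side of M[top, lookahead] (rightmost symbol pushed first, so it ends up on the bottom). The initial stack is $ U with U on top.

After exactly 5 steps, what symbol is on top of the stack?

step 1: stack=$ U  input=b a a a $  — expand U ::= U' S U
step 2: stack=$ U S U'  input=b a a a $  — expand U' ::= b Q
step 3: stack=$ U S Q b  input=b a a a $  — match b
step 4: stack=$ U S Q  input=a a a $  — expand Q ::= a
step 5: stack=$ U S a  input=a a a $  — match a
Stack after step 5: $ U S (top = S).

S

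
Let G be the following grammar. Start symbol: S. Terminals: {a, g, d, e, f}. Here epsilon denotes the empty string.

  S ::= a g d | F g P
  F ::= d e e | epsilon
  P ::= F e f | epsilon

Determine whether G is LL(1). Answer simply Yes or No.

FIRST(S) = {a, d, g}
FIRST(F) = {epsilon, d}
FIRST(P) = {epsilon, d, e}
FOLLOW(S) = {$}
FOLLOW(F) = {e, g}
FOLLOW(P) = {$}
Each cell of M receives at most one production.

Yes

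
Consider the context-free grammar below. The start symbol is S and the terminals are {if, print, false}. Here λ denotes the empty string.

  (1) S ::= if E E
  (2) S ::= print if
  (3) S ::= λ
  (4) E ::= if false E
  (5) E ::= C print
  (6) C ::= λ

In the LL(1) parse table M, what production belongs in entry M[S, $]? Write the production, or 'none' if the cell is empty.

S ::= λ

FIRST(S) = {λ, if, print}
FIRST(C) = {λ}
FIRST(E) = {if, print}  (via C print)
FOLLOW(S) includes $ since S is the start symbol.
FOLLOW(S): S appears on no right-hand side. Thus FOLLOW(S) = {$}.
For S ::= if E E: FIRST(if E E) = {if}, so it goes in M[S, t] for t ∈ {if}.
For S ::= print if: FIRST(print if) = {print}, so it goes in M[S, t] for t ∈ {print}.
For S ::= λ: FIRST(λ) = {λ}, so it goes in M[S, t] for t ∈ {}; since λ ∈ FIRST, also for every t ∈ FOLLOW(S) = {$}.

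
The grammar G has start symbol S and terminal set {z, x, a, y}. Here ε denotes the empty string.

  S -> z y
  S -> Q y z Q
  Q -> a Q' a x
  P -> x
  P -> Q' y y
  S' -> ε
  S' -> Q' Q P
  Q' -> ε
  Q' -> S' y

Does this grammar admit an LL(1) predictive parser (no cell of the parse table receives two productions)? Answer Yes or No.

No

FIRST(S) = {a, z}
FIRST(Q) = {a}
FIRST(P) = {a, x, y}
FIRST(S') = {ε, a, y}
FIRST(Q') = {ε, a, y}
FOLLOW(S) = {$}
FOLLOW(Q) = {$, a, x, y}
FOLLOW(P) = {y}
FOLLOW(S') = {y}
FOLLOW(Q') = {a, y}
Cell M[Q', a] receives both Q' -> ε and Q' -> S' y — the grammar is not LL(1).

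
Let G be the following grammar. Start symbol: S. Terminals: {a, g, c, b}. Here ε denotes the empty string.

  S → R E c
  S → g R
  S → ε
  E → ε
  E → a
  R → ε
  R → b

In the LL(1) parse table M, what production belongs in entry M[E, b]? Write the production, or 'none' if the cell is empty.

none

FIRST(E) = {ε, a}
FIRST(R) = {ε, b}
FIRST(S) = {ε, a, b, c, g}  (via R E c)
FOLLOW(S) includes $ since S is the start symbol.
FOLLOW(E): in S→R E c, E is followed by c with FIRST {c}. Thus FOLLOW(E) = {c}.
For E → ε: FIRST(ε) = {ε}, so it goes in M[E, t] for t ∈ {}; since ε ∈ FIRST, also for every t ∈ FOLLOW(E) = {c}.
For E → a: FIRST(a) = {a}, so it goes in M[E, t] for t ∈ {a}.
None of these place a production in M[E, b].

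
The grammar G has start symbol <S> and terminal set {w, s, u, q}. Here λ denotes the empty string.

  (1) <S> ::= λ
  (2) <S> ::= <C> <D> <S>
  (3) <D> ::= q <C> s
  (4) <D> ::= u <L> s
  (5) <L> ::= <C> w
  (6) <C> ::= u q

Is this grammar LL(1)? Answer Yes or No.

Yes

FIRST(<S>) = {λ, u}
FIRST(<D>) = {q, u}
FIRST(<L>) = {u}
FIRST(<C>) = {u}
FOLLOW(<S>) = {$}
FOLLOW(<D>) = {$, u}
FOLLOW(<L>) = {s}
FOLLOW(<C>) = {q, s, u, w}
Each cell of M receives at most one production.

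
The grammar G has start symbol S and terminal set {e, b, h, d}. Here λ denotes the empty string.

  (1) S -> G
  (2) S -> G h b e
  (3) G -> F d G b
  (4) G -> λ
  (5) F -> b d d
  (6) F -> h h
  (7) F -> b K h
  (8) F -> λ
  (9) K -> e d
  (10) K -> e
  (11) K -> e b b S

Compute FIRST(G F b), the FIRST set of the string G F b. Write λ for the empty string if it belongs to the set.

FIRST(F) = {λ, b, h}
FIRST(K) = {e}
FIRST(G) = {λ, b, d, h}  (via F d G b)
FIRST(S) = {λ, b, d, h}  (via G, G h b e)
FIRST(G F b): take FIRST of each symbol in turn, carrying on past any symbol whose FIRST contains λ; result {b, d, h}.

{b, d, h}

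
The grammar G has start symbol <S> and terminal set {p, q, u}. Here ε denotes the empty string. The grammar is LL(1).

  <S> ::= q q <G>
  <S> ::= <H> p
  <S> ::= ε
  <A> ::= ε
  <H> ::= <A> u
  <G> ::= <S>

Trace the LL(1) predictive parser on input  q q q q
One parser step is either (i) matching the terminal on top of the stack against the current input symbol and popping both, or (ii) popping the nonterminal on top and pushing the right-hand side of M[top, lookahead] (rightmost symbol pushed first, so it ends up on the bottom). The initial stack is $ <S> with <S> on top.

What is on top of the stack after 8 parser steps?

     Stack      Input      Action
  1  $ <S>      q q q q $  expand <S> ::= q q <G>
  2  $ <G> q q  q q q q $  match q
  3  $ <G> q    q q q $    match q
  4  $ <G>      q q $      expand <G> ::= <S>
  5  $ <S>      q q $      expand <S> ::= q q <G>
  6  $ <G> q q  q q $      match q
  7  $ <G> q    q $        match q
  8  $ <G>      $          expand <G> ::= <S>
Stack after step 8: $ <S> (top = <S>).

<S>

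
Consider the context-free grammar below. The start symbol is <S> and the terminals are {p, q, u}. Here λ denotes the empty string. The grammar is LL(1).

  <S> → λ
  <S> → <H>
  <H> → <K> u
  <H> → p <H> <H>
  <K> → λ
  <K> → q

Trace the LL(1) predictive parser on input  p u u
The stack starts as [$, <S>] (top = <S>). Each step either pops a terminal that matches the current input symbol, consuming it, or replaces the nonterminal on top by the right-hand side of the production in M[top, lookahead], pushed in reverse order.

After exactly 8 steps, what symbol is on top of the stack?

u

step 1: stack=$ <S>  input=p u u $  — expand <S> → <H>
step 2: stack=$ <H>  input=p u u $  — expand <H> → p <H> <H>
step 3: stack=$ <H> <H> p  input=p u u $  — match p
step 4: stack=$ <H> <H>  input=u u $  — expand <H> → <K> u
step 5: stack=$ <H> u <K>  input=u u $  — expand <K> → λ
step 6: stack=$ <H> u  input=u u $  — match u
step 7: stack=$ <H>  input=u $  — expand <H> → <K> u
step 8: stack=$ u <K>  input=u $  — expand <K> → λ
Stack after step 8: $ u (top = u).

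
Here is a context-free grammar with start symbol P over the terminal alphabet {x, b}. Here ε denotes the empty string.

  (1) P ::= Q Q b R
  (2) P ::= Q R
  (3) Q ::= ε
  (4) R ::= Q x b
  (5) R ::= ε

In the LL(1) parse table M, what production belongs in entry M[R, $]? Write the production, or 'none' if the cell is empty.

FIRST(Q) = {ε}
FIRST(R) = {ε, x}  (via Q x b)
FIRST(P) = {ε, b, x}  (via Q Q b R, Q R)
FOLLOW(P) includes $ since P is the start symbol.
FOLLOW(P): P appears on no right-hand side. Thus FOLLOW(P) = {$}.
FOLLOW(R): in P::=Q Q b R, the suffix after R is empty, so FOLLOW(R) ⊇ FOLLOW(P) = {$}; in P::=Q R, the suffix after R is empty, so FOLLOW(R) ⊇ FOLLOW(P) = {$}. Thus FOLLOW(R) = {$}.
For R ::= Q x b: FIRST(Q x b) = {x}, so it goes in M[R, t] for t ∈ {x}.
For R ::= ε: FIRST(ε) = {ε}, so it goes in M[R, t] for t ∈ {}; since ε ∈ FIRST, also for every t ∈ FOLLOW(R) = {$}.

R ::= ε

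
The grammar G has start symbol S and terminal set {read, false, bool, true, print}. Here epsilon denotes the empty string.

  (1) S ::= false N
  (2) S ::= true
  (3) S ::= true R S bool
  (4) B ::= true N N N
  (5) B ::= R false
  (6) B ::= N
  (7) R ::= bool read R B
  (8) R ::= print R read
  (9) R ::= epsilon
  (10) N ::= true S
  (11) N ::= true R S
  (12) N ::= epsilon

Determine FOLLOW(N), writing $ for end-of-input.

{$, bool, false, print, read, true}

FIRST(S): from S::=false N we get {false}; from S::=true we get {true}; from S::=true R S bool we get {true}. So FIRST(S) = {false, true}.
FIRST(R): from R::=bool read R B we get {bool}; from R::=print R read we get {print}; from R::=epsilon we get {epsilon}. So FIRST(R) = {epsilon, bool, print}.
FIRST(N): from N::=true S we get {true}; from N::=true R S we get {true}; from N::=epsilon we get {epsilon}. So FIRST(N) = {epsilon, true}.
FIRST(B): from B::=true N N N we get {true}; from B::=R false we get {bool, false, print}; from B::=N we get {epsilon, true}. So FIRST(B) = {epsilon, bool, false, print, true}.
FOLLOW(S) includes $ since S is the start symbol.
FOLLOW(R): in S::=true R S bool, R is followed by S bool with FIRST {false, true}; in B::=R false, R is followed by false with FIRST {false}; in R::=bool read R B, R is followed by B with FIRST {epsilon, bool, false, print, true}; in R::=bool read R B, the suffix after R is nullable (adds nothing new); in R::=print R read, R is followed by read with FIRST {read}; in N::=true R S, R is followed by S with FIRST {false, true}. Thus FOLLOW(R) = {bool, false, print, read, true}.
FOLLOW(B): in R::=bool read R B, the suffix after B is empty, so FOLLOW(B) ⊇ FOLLOW(R) = {bool, false, print, read, true}. Thus FOLLOW(B) = {bool, false, print, read, true}.
FOLLOW(S): in S::=true R S bool, S is followed by bool with FIRST {bool}; in N::=true S, the suffix after S is empty, so FOLLOW(S) ⊇ FOLLOW(N) = {$, bool, false, print, read, true}; in N::=true R S, the suffix after S is empty, so FOLLOW(S) ⊇ FOLLOW(N) = {$, bool, false, print, read, true}. Thus FOLLOW(S) = {$, bool, false, print, read, true}.
FOLLOW(N): in S::=false N, the suffix after N is empty, so FOLLOW(N) ⊇ FOLLOW(S) = {$, bool, false, print, read, true}; in B::=true N N N (occurrence 1), N is followed by N N with FIRST {epsilon, true}; in B::=true N N N (occurrence 1), the suffix after N is nullable, so FOLLOW(N) ⊇ FOLLOW(B) = {bool, false, print, read, true}; in B::=true N N N (occurrence 2), N is followed by N with FIRST {epsilon, true}; in B::=true N N N (occurrence 2), the suffix after N is nullable, so FOLLOW(N) ⊇ FOLLOW(B) = {bool, false, print, read, true}; in B::=true N N N (occurrence 3), the suffix after N is empty, so FOLLOW(N) ⊇ FOLLOW(B) = {bool, false, print, read, true}; in B::=N, the suffix after N is empty, so FOLLOW(N) ⊇ FOLLOW(B) = {bool, false, print, read, true}. Thus FOLLOW(N) = {$, bool, false, print, read, true}.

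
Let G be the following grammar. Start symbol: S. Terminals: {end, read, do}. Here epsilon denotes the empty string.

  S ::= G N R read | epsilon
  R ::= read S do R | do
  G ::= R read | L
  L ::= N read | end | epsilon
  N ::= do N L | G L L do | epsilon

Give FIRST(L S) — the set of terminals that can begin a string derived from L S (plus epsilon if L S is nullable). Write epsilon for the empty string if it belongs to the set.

FIRST(R) = {do, read}
FIRST(S) = {epsilon, do, end, read}  (via G N R read)
FIRST(G) = {epsilon, do, end, read}  (via R read, L)
FIRST(L) = {epsilon, do, end, read}  (via N read)
FIRST(N) = {epsilon, do, end, read}  (via G L L do)
FIRST(L S): take FIRST of each symbol in turn, carrying on past any symbol whose FIRST contains epsilon; result {epsilon, do, end, read}.

{epsilon, do, end, read}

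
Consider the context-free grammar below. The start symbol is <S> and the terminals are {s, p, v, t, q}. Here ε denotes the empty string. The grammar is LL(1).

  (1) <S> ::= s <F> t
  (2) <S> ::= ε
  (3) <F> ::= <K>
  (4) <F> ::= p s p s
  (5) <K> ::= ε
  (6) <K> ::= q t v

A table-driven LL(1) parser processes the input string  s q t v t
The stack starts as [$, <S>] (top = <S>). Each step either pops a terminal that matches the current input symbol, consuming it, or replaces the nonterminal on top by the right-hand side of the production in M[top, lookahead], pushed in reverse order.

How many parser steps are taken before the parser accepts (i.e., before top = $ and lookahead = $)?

8

step 1: stack=$ <S>  input=s q t v t $  — expand <S> ::= s <F> t
step 2: stack=$ t <F> s  input=s q t v t $  — match s
step 3: stack=$ t <F>  input=q t v t $  — expand <F> ::= <K>
step 4: stack=$ t <K>  input=q t v t $  — expand <K> ::= q t v
step 5: stack=$ t v t q  input=q t v t $  — match q
step 6: stack=$ t v t  input=t v t $  — match t
step 7: stack=$ t v  input=v t $  — match v
step 8: stack=$ t  input=t $  — match t
Accept reached after 8 steps.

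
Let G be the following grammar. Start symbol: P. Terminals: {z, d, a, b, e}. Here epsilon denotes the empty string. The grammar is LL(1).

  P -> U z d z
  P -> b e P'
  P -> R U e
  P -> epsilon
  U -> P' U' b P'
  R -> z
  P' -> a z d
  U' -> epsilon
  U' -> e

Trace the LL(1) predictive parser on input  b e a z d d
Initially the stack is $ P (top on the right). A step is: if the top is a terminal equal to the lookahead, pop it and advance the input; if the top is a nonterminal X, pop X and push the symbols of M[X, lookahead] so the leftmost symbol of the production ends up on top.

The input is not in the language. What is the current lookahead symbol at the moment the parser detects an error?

d

step 1: stack=$ P  input=b e a z d d $  — expand P -> b e P'
step 2: stack=$ P' e b  input=b e a z d d $  — match b
step 3: stack=$ P' e  input=e a z d d $  — match e
step 4: stack=$ P'  input=a z d d $  — expand P' -> a z d
step 5: stack=$ d z a  input=a z d d $  — match a
step 6: stack=$ d z  input=z d d $  — match z
step 7: stack=$ d  input=d d $  — match d
step 8: stack=$  input=d $  — error: stack empty but input remains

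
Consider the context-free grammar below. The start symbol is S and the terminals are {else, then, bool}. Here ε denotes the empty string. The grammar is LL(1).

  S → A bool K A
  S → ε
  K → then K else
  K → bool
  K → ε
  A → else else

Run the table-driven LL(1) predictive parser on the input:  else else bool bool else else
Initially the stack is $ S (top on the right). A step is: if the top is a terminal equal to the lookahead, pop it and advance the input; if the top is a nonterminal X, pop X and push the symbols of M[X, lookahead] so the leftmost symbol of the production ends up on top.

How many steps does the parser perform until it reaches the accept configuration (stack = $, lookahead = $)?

      Stack                 Input                            Action
   1  $ S                   else else bool bool else else $  expand S → A bool K A
   2  $ A K bool A          else else bool bool else else $  expand A → else else
   3  $ A K bool else else  else else bool bool else else $  match else
   4  $ A K bool else       else bool bool else else $       match else
   5  $ A K bool            bool bool else else $            match bool
   6  $ A K                 bool else else $                 expand K → bool
   7  $ A bool              bool else else $                 match bool
   8  $ A                   else else $                      expand A → else else
   9  $ else else           else else $                      match else
  10  $ else                else $                           match else
Accept reached after 10 steps.

10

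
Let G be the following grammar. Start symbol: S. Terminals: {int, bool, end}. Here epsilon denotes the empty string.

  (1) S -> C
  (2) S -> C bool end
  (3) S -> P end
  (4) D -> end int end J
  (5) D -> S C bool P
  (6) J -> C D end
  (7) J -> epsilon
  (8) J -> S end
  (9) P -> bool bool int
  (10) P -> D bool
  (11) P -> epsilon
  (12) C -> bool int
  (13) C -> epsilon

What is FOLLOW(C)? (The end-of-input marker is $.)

FIRST(C): from C->bool int we get {bool}; from C->epsilon we get {epsilon}. So FIRST(C) = {epsilon, bool}.
FIRST(S): from S->C we get {epsilon, bool}; from S->C bool end we get {bool}; from S->P end we get {bool, end}. So FIRST(S) = {epsilon, bool, end}.
FIRST(D): from D->end int end J we get {end}; from D->S C bool P we get {bool, end}. So FIRST(D) = {bool, end}.
FIRST(J): from J->C D end we get {bool, end}; from J->epsilon we get {epsilon}; from J->S end we get {bool, end}. So FIRST(J) = {epsilon, bool, end}.
FIRST(P): from P->bool bool int we get {bool}; from P->D bool we get {bool, end}; from P->epsilon we get {epsilon}. So FIRST(P) = {epsilon, bool, end}.
FOLLOW(S) includes $ since S is the start symbol.
FOLLOW(S): in D->S C bool P, S is followed by C bool P with FIRST {bool}; in J->S end, S is followed by end with FIRST {end}. Thus FOLLOW(S) = {$, bool, end}.
FOLLOW(D): in J->C D end, D is followed by end with FIRST {end}; in P->D bool, D is followed by bool with FIRST {bool}. Thus FOLLOW(D) = {bool, end}.
FOLLOW(J): in D->end int end J, the suffix after J is empty, so FOLLOW(J) ⊇ FOLLOW(D) = {bool, end}. Thus FOLLOW(J) = {bool, end}.
FOLLOW(P): in S->P end, P is followed by end with FIRST {end}; in D->S C bool P, the suffix after P is empty, so FOLLOW(P) ⊇ FOLLOW(D) = {bool, end}. Thus FOLLOW(P) = {bool, end}.
FOLLOW(C): in S->C, the suffix after C is empty, so FOLLOW(C) ⊇ FOLLOW(S) = {$, bool, end}; in S->C bool end, C is followed by bool end with FIRST {bool}; in D->S C bool P, C is followed by bool P with FIRST {bool}; in J->C D end, C is followed by D end with FIRST {bool, end}. Thus FOLLOW(C) = {$, bool, end}.

{$, bool, end}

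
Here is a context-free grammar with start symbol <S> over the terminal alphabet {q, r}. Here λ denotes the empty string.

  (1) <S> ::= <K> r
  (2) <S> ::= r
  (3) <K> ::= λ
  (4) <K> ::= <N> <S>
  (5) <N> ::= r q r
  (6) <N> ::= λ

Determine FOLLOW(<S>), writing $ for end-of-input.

{$, r}

FIRST(<N>) = {λ, r}
FIRST(<S>) = {r}  (via <K> r)
FIRST(<K>) = {λ, r}  (via <N> <S>)
FOLLOW(<S>) includes $ since <S> is the start symbol.
FOLLOW(<K>): in <S>::=<K> r, <K> is followed by r with FIRST {r}. Thus FOLLOW(<K>) = {r}.
FOLLOW(<S>): in <K>::=<N> <S>, the suffix after <S> is empty, so FOLLOW(<S>) ⊇ FOLLOW(<K>) = {r}. Thus FOLLOW(<S>) = {$, r}.
FOLLOW(<N>): in <K>::=<N> <S>, <N> is followed by <S> with FIRST {r}. Thus FOLLOW(<N>) = {r}.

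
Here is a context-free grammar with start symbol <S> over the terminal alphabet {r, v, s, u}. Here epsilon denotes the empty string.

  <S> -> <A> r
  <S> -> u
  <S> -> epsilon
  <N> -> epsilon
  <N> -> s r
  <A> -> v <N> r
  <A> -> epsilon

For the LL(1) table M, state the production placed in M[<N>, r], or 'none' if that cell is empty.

<N> -> epsilon

FIRST(<N>): from <N>->epsilon we get {epsilon}; from <N>->s r we get {s}. So FIRST(<N>) = {epsilon, s}.
FIRST(<A>): from <A>->v <N> r we get {v}; from <A>->epsilon we get {epsilon}. So FIRST(<A>) = {epsilon, v}.
FIRST(<S>): from <S>-><A> r we get {r, v}; from <S>->u we get {u}; from <S>->epsilon we get {epsilon}. So FIRST(<S>) = {epsilon, r, u, v}.
FOLLOW(<S>) includes $ since <S> is the start symbol.
FOLLOW(<N>): in <A>->v <N> r, <N> is followed by r with FIRST {r}. Thus FOLLOW(<N>) = {r}.
For <N> -> epsilon: FIRST(epsilon) = {epsilon}, so it goes in M[<N>, t] for t ∈ {}; since epsilon ∈ FIRST, also for every t ∈ FOLLOW(<N>) = {r}.
For <N> -> s r: FIRST(s r) = {s}, so it goes in M[<N>, t] for t ∈ {s}.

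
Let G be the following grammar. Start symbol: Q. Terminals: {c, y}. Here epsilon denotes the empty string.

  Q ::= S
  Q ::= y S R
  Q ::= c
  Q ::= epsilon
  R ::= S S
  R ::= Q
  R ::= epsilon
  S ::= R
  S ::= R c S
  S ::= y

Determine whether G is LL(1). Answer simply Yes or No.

FIRST(Q) = {epsilon, c, y}
FIRST(R) = {epsilon, c, y}
FIRST(S) = {epsilon, c, y}
FOLLOW(Q) = {$, c, y}
FOLLOW(R) = {$, c, y}
FOLLOW(S) = {$, c, y}
Cell M[Q, $] receives both Q ::= S and Q ::= epsilon — the grammar is not LL(1).

No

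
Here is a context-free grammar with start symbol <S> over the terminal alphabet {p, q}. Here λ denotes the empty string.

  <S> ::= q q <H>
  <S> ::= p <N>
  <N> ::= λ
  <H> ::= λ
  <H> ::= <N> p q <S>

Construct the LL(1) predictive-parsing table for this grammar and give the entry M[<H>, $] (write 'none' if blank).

<H> ::= λ

FIRST(<S>): from <S>::=q q <H> we get {q}; from <S>::=p <N> we get {p}. So FIRST(<S>) = {p, q}.
FIRST(<N>): from <N>::=λ we get {λ}. So FIRST(<N>) = {λ}.
FIRST(<H>): from <H>::=λ we get {λ}; from <H>::=<N> p q <S> we get {p}. So FIRST(<H>) = {λ, p}.
FOLLOW(<S>) includes $ since <S> is the start symbol.
FOLLOW(<S>): in <H>::=<N> p q <S>, the suffix after <S> is empty, so FOLLOW(<S>) ⊇ FOLLOW(<H>) = {$}. Thus FOLLOW(<S>) = {$}.
FOLLOW(<H>): in <S>::=q q <H>, the suffix after <H> is empty, so FOLLOW(<H>) ⊇ FOLLOW(<S>) = {$}. Thus FOLLOW(<H>) = {$}.
For <H> ::= λ: FIRST(λ) = {λ}, so it goes in M[<H>, t] for t ∈ {}; since λ ∈ FIRST, also for every t ∈ FOLLOW(<H>) = {$}.
For <H> ::= <N> p q <S>: FIRST(<N> p q <S>) = {p}, so it goes in M[<H>, t] for t ∈ {p}.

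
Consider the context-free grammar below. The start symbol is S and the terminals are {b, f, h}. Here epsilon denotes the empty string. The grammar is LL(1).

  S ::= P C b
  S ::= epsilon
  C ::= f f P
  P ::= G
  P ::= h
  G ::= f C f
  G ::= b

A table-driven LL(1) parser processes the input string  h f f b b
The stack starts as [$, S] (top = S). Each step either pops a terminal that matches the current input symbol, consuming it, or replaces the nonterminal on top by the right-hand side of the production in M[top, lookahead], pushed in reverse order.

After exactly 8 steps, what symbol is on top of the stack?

b

step 1: stack=$ S  input=h f f b b $  — expand S ::= P C b
step 2: stack=$ b C P  input=h f f b b $  — expand P ::= h
step 3: stack=$ b C h  input=h f f b b $  — match h
step 4: stack=$ b C  input=f f b b $  — expand C ::= f f P
step 5: stack=$ b P f f  input=f f b b $  — match f
step 6: stack=$ b P f  input=f b b $  — match f
step 7: stack=$ b P  input=b b $  — expand P ::= G
step 8: stack=$ b G  input=b b $  — expand G ::= b
Stack after step 8: $ b b (top = b).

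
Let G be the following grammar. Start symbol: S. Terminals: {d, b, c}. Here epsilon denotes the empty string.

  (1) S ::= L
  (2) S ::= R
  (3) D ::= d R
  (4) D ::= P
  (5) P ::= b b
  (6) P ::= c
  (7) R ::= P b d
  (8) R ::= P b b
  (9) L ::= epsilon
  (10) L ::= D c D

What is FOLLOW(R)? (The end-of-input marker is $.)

FIRST(P): from P::=b b we get {b}; from P::=c we get {c}. So FIRST(P) = {b, c}.
FIRST(D): from D::=d R we get {d}; from D::=P we get {b, c}. So FIRST(D) = {b, c, d}.
FIRST(R): from R::=P b d we get {b, c}; from R::=P b b we get {b, c}. So FIRST(R) = {b, c}.
FIRST(L): from L::=epsilon we get {epsilon}; from L::=D c D we get {b, c, d}. So FIRST(L) = {epsilon, b, c, d}.
FIRST(S): from S::=L we get {epsilon, b, c, d}; from S::=R we get {b, c}. So FIRST(S) = {epsilon, b, c, d}.
FOLLOW(S) includes $ since S is the start symbol.
FOLLOW(S): S appears on no right-hand side. Thus FOLLOW(S) = {$}.
FOLLOW(L): in S::=L, the suffix after L is empty, so FOLLOW(L) ⊇ FOLLOW(S) = {$}. Thus FOLLOW(L) = {$}.
FOLLOW(D): in L::=D c D (occurrence 1), D is followed by c D with FIRST {c}; in L::=D c D (occurrence 2), the suffix after D is empty, so FOLLOW(D) ⊇ FOLLOW(L) = {$}. Thus FOLLOW(D) = {$, c}.
FOLLOW(P): in D::=P, the suffix after P is empty, so FOLLOW(P) ⊇ FOLLOW(D) = {$, c}; in R::=P b d, P is followed by b d with FIRST {b}; in R::=P b b, P is followed by b b with FIRST {b}. Thus FOLLOW(P) = {$, b, c}.
FOLLOW(R): in S::=R, the suffix after R is empty, so FOLLOW(R) ⊇ FOLLOW(S) = {$}; in D::=d R, the suffix after R is empty, so FOLLOW(R) ⊇ FOLLOW(D) = {$, c}. Thus FOLLOW(R) = {$, c}.

{$, c}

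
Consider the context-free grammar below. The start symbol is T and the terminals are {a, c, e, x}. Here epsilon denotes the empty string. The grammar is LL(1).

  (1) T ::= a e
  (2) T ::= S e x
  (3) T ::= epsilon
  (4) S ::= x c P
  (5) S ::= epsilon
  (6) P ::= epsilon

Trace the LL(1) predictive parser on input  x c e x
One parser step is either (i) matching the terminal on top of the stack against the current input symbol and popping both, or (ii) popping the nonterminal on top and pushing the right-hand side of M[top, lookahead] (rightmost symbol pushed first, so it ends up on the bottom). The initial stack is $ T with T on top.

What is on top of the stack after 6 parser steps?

     Stack        Input      Action
  1  $ T          x c e x $  expand T ::= S e x
  2  $ x e S      x c e x $  expand S ::= x c P
  3  $ x e P c x  x c e x $  match x
  4  $ x e P c    c e x $    match c
  5  $ x e P      e x $      expand P ::= epsilon
  6  $ x e        e x $      match e
Stack after step 6: $ x (top = x).

x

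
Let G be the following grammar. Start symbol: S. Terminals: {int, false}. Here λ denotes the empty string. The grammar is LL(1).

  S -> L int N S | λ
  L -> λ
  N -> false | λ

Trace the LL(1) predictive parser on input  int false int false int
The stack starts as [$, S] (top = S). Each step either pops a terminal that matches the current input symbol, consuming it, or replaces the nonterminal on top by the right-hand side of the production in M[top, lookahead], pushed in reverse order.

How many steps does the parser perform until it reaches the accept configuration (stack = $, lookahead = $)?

15

      Stack        Input                      Action
   1  $ S          int false int false int $  expand S -> L int N S
   2  $ S N int L  int false int false int $  expand L -> λ
   3  $ S N int    int false int false int $  match int
   4  $ S N        false int false int $      expand N -> false
   5  $ S false    false int false int $      match false
   6  $ S          int false int $            expand S -> L int N S
   7  $ S N int L  int false int $            expand L -> λ
   8  $ S N int    int false int $            match int
   9  $ S N        false int $                expand N -> false
  10  $ S false    false int $                match false
  11  $ S          int $                      expand S -> L int N S
  12  $ S N int L  int $                      expand L -> λ
  13  $ S N int    int $                      match int
  14  $ S N        $                          expand N -> λ
  15  $ S          $                          expand S -> λ
Accept reached after 15 steps.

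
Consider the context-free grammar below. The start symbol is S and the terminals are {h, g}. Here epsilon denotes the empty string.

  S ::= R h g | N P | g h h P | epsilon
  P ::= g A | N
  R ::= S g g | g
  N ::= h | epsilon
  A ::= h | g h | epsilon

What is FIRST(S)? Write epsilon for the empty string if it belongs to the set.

FIRST(N): from N::=h we get {h}; from N::=epsilon we get {epsilon}. So FIRST(N) = {epsilon, h}.
FIRST(A): from A::=h we get {h}; from A::=g h we get {g}; from A::=epsilon we get {epsilon}. So FIRST(A) = {epsilon, g, h}.
FIRST(P): from P::=g A we get {g}; from P::=N we get {epsilon, h}. So FIRST(P) = {epsilon, g, h}.
FIRST(S): from S::=R h g we get {g, h}; from S::=N P we get {epsilon, g, h}; from S::=g h h P we get {g}; from S::=epsilon we get {epsilon}. So FIRST(S) = {epsilon, g, h}.
FIRST(R): from R::=S g g we get {g, h}; from R::=g we get {g}. So FIRST(R) = {g, h}.

{epsilon, g, h}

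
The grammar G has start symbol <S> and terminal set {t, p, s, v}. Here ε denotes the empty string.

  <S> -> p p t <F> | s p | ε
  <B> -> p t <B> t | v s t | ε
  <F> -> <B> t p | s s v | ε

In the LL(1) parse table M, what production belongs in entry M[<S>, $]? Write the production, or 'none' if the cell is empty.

<S> -> ε

FIRST(<S>) = {ε, p, s}
FIRST(<B>) = {ε, p, v}
FIRST(<F>) = {ε, p, s, t, v}  (via <B> t p)
FOLLOW(<S>) includes $ since <S> is the start symbol.
FOLLOW(<S>): <S> appears on no right-hand side. Thus FOLLOW(<S>) = {$}.
For <S> -> p p t <F>: FIRST(p p t <F>) = {p}, so it goes in M[<S>, t] for t ∈ {p}.
For <S> -> s p: FIRST(s p) = {s}, so it goes in M[<S>, t] for t ∈ {s}.
For <S> -> ε: FIRST(ε) = {ε}, so it goes in M[<S>, t] for t ∈ {}; since ε ∈ FIRST, also for every t ∈ FOLLOW(<S>) = {$}.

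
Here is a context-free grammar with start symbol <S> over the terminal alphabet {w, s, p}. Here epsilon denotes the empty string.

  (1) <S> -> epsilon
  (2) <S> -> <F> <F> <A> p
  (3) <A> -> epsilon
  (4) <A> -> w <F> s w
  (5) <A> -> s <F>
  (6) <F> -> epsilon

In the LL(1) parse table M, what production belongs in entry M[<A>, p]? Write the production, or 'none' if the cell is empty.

<A> -> epsilon

FIRST(<A>): from <A>->epsilon we get {epsilon}; from <A>->w <F> s w we get {w}; from <A>->s <F> we get {s}. So FIRST(<A>) = {epsilon, s, w}.
FIRST(<F>): from <F>->epsilon we get {epsilon}. So FIRST(<F>) = {epsilon}.
FIRST(<S>): from <S>->epsilon we get {epsilon}; from <S>-><F> <F> <A> p we get {p, s, w}. So FIRST(<S>) = {epsilon, p, s, w}.
FOLLOW(<S>) includes $ since <S> is the start symbol.
FOLLOW(<A>): in <S>-><F> <F> <A> p, <A> is followed by p with FIRST {p}. Thus FOLLOW(<A>) = {p}.
For <A> -> epsilon: FIRST(epsilon) = {epsilon}, so it goes in M[<A>, t] for t ∈ {}; since epsilon ∈ FIRST, also for every t ∈ FOLLOW(<A>) = {p}.
For <A> -> w <F> s w: FIRST(w <F> s w) = {w}, so it goes in M[<A>, t] for t ∈ {w}.
For <A> -> s <F>: FIRST(s <F>) = {s}, so it goes in M[<A>, t] for t ∈ {s}.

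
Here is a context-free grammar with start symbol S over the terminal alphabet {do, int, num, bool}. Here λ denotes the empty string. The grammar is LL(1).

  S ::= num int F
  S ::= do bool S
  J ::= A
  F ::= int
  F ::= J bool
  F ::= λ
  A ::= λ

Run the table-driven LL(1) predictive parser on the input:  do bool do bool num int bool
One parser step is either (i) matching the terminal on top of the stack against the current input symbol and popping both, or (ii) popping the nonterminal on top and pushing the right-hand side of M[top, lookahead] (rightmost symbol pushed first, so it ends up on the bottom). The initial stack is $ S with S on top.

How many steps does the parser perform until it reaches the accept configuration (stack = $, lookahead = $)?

13

step 1: stack=$ S  input=do bool do bool num int bool $  — expand S ::= do bool S
step 2: stack=$ S bool do  input=do bool do bool num int bool $  — match do
step 3: stack=$ S bool  input=bool do bool num int bool $  — match bool
step 4: stack=$ S  input=do bool num int bool $  — expand S ::= do bool S
step 5: stack=$ S bool do  input=do bool num int bool $  — match do
step 6: stack=$ S bool  input=bool num int bool $  — match bool
step 7: stack=$ S  input=num int bool $  — expand S ::= num int F
step 8: stack=$ F int num  input=num int bool $  — match num
step 9: stack=$ F int  input=int bool $  — match int
step 10: stack=$ F  input=bool $  — expand F ::= J bool
step 11: stack=$ bool J  input=bool $  — expand J ::= A
step 12: stack=$ bool A  input=bool $  — expand A ::= λ
step 13: stack=$ bool  input=bool $  — match bool
Accept reached after 13 steps.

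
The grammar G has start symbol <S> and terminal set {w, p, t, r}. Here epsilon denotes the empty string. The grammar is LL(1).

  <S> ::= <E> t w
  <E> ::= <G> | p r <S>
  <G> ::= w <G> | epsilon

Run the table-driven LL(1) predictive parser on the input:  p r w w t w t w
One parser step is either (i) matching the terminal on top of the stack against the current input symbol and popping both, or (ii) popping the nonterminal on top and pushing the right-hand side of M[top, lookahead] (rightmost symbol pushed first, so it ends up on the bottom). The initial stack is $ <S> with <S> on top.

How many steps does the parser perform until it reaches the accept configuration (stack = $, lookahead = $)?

15

step 1: stack=$ <S>  input=p r w w t w t w $  — expand <S> ::= <E> t w
step 2: stack=$ w t <E>  input=p r w w t w t w $  — expand <E> ::= p r <S>
step 3: stack=$ w t <S> r p  input=p r w w t w t w $  — match p
step 4: stack=$ w t <S> r  input=r w w t w t w $  — match r
step 5: stack=$ w t <S>  input=w w t w t w $  — expand <S> ::= <E> t w
step 6: stack=$ w t w t <E>  input=w w t w t w $  — expand <E> ::= <G>
step 7: stack=$ w t w t <G>  input=w w t w t w $  — expand <G> ::= w <G>
step 8: stack=$ w t w t <G> w  input=w w t w t w $  — match w
step 9: stack=$ w t w t <G>  input=w t w t w $  — expand <G> ::= w <G>
step 10: stack=$ w t w t <G> w  input=w t w t w $  — match w
step 11: stack=$ w t w t <G>  input=t w t w $  — expand <G> ::= epsilon
step 12: stack=$ w t w t  input=t w t w $  — match t
step 13: stack=$ w t w  input=w t w $  — match w
step 14: stack=$ w t  input=t w $  — match t
step 15: stack=$ w  input=w $  — match w
Accept reached after 15 steps.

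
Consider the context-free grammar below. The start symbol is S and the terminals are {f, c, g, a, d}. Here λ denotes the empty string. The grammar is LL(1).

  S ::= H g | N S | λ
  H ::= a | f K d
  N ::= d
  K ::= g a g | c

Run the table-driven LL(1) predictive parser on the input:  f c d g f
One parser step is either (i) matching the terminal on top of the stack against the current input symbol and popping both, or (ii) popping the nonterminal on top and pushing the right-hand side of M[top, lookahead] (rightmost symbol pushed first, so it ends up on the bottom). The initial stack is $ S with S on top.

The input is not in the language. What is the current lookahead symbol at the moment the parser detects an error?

     Stack      Input        Action
  1  $ S        f c d g f $  expand S ::= H g
  2  $ g H      f c d g f $  expand H ::= f K d
  3  $ g d K f  f c d g f $  match f
  4  $ g d K    c d g f $    expand K ::= c
  5  $ g d c    c d g f $    match c
  6  $ g d      d g f $      match d
  7  $ g        g f $        match g
  8  $          f $          error: stack empty but input remains

f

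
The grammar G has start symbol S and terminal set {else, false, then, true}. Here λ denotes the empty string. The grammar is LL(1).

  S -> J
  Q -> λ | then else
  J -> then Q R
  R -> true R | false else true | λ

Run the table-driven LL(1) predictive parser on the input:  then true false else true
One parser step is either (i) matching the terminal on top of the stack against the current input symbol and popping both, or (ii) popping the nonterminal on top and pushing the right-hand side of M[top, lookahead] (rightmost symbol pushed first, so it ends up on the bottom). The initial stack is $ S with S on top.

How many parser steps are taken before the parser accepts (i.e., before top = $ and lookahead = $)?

      Stack              Input                        Action
   1  $ S                then true false else true $  expand S -> J
   2  $ J                then true false else true $  expand J -> then Q R
   3  $ R Q then         then true false else true $  match then
   4  $ R Q              true false else true $       expand Q -> λ
   5  $ R                true false else true $       expand R -> true R
   6  $ R true           true false else true $       match true
   7  $ R                false else true $            expand R -> false else true
   8  $ true else false  false else true $            match false
   9  $ true else        else true $                  match else
  10  $ true             true $                       match true
Accept reached after 10 steps.

10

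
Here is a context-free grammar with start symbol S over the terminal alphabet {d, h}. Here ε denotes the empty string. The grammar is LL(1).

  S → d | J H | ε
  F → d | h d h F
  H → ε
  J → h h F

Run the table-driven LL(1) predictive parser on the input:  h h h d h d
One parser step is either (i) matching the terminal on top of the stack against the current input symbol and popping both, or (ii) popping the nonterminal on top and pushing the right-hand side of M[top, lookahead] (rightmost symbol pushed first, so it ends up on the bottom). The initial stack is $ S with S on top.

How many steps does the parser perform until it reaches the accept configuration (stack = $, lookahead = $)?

      Stack        Input          Action
   1  $ S          h h h d h d $  expand S → J H
   2  $ H J        h h h d h d $  expand J → h h F
   3  $ H F h h    h h h d h d $  match h
   4  $ H F h      h h d h d $    match h
   5  $ H F        h d h d $      expand F → h d h F
   6  $ H F h d h  h d h d $      match h
   7  $ H F h d    d h d $        match d
   8  $ H F h      h d $          match h
   9  $ H F        d $            expand F → d
  10  $ H d        d $            match d
  11  $ H          $              expand H → ε
Accept reached after 11 steps.

11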